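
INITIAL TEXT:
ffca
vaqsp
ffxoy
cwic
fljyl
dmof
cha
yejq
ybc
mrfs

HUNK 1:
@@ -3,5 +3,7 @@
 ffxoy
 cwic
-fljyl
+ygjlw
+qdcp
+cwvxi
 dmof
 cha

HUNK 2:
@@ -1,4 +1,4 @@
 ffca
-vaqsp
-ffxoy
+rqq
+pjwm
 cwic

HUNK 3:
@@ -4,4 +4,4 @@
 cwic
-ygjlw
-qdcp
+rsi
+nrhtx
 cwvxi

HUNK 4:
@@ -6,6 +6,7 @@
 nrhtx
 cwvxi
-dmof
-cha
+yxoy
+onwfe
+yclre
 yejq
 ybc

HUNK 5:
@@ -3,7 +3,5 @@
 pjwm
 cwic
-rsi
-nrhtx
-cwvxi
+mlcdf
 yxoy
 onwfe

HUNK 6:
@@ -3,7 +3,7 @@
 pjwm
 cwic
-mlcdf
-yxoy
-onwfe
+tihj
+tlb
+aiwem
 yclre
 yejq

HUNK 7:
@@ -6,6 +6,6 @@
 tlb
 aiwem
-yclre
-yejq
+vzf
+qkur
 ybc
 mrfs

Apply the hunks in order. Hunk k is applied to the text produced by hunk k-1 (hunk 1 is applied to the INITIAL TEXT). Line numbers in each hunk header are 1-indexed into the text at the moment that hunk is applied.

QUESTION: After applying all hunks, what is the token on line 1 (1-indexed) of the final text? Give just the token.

Answer: ffca

Derivation:
Hunk 1: at line 3 remove [fljyl] add [ygjlw,qdcp,cwvxi] -> 12 lines: ffca vaqsp ffxoy cwic ygjlw qdcp cwvxi dmof cha yejq ybc mrfs
Hunk 2: at line 1 remove [vaqsp,ffxoy] add [rqq,pjwm] -> 12 lines: ffca rqq pjwm cwic ygjlw qdcp cwvxi dmof cha yejq ybc mrfs
Hunk 3: at line 4 remove [ygjlw,qdcp] add [rsi,nrhtx] -> 12 lines: ffca rqq pjwm cwic rsi nrhtx cwvxi dmof cha yejq ybc mrfs
Hunk 4: at line 6 remove [dmof,cha] add [yxoy,onwfe,yclre] -> 13 lines: ffca rqq pjwm cwic rsi nrhtx cwvxi yxoy onwfe yclre yejq ybc mrfs
Hunk 5: at line 3 remove [rsi,nrhtx,cwvxi] add [mlcdf] -> 11 lines: ffca rqq pjwm cwic mlcdf yxoy onwfe yclre yejq ybc mrfs
Hunk 6: at line 3 remove [mlcdf,yxoy,onwfe] add [tihj,tlb,aiwem] -> 11 lines: ffca rqq pjwm cwic tihj tlb aiwem yclre yejq ybc mrfs
Hunk 7: at line 6 remove [yclre,yejq] add [vzf,qkur] -> 11 lines: ffca rqq pjwm cwic tihj tlb aiwem vzf qkur ybc mrfs
Final line 1: ffca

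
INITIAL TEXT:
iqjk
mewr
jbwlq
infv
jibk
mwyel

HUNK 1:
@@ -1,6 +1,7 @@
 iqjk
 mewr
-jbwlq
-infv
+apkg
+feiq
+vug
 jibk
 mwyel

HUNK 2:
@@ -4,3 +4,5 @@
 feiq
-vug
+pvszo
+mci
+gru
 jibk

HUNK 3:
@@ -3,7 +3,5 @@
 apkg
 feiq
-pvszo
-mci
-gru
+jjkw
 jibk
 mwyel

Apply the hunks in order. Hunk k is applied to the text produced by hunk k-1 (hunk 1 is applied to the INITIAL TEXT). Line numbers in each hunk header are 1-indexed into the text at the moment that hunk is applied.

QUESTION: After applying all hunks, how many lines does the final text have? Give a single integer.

Hunk 1: at line 1 remove [jbwlq,infv] add [apkg,feiq,vug] -> 7 lines: iqjk mewr apkg feiq vug jibk mwyel
Hunk 2: at line 4 remove [vug] add [pvszo,mci,gru] -> 9 lines: iqjk mewr apkg feiq pvszo mci gru jibk mwyel
Hunk 3: at line 3 remove [pvszo,mci,gru] add [jjkw] -> 7 lines: iqjk mewr apkg feiq jjkw jibk mwyel
Final line count: 7

Answer: 7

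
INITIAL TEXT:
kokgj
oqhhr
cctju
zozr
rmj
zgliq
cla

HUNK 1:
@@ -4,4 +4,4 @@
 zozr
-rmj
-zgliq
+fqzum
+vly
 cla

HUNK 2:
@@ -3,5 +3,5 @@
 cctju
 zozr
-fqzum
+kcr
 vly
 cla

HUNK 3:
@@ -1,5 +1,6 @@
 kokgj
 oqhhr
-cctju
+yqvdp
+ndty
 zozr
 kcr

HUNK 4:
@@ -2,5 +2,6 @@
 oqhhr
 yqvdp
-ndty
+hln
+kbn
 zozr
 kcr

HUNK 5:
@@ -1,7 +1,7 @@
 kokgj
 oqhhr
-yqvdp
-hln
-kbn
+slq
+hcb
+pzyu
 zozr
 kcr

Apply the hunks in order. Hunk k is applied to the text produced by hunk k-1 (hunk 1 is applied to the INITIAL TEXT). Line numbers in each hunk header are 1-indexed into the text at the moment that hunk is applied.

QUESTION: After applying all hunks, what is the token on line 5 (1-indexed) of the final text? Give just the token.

Hunk 1: at line 4 remove [rmj,zgliq] add [fqzum,vly] -> 7 lines: kokgj oqhhr cctju zozr fqzum vly cla
Hunk 2: at line 3 remove [fqzum] add [kcr] -> 7 lines: kokgj oqhhr cctju zozr kcr vly cla
Hunk 3: at line 1 remove [cctju] add [yqvdp,ndty] -> 8 lines: kokgj oqhhr yqvdp ndty zozr kcr vly cla
Hunk 4: at line 2 remove [ndty] add [hln,kbn] -> 9 lines: kokgj oqhhr yqvdp hln kbn zozr kcr vly cla
Hunk 5: at line 1 remove [yqvdp,hln,kbn] add [slq,hcb,pzyu] -> 9 lines: kokgj oqhhr slq hcb pzyu zozr kcr vly cla
Final line 5: pzyu

Answer: pzyu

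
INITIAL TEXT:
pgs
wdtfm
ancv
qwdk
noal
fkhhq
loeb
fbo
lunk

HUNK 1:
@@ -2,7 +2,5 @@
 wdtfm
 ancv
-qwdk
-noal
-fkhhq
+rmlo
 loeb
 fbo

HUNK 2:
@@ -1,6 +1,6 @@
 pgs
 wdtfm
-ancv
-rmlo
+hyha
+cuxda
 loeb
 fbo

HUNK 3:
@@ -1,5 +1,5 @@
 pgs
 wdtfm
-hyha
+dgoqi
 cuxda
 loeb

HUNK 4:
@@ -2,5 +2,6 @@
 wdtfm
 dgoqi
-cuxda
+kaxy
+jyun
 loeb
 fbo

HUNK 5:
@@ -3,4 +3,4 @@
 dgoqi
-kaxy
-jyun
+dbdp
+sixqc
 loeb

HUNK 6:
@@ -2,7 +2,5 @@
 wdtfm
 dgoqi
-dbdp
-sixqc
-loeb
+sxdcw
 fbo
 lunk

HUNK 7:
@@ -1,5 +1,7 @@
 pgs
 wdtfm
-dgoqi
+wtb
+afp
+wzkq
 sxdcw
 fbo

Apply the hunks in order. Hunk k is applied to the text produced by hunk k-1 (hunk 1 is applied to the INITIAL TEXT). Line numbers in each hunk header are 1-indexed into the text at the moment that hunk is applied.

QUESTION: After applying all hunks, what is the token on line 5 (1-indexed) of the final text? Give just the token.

Answer: wzkq

Derivation:
Hunk 1: at line 2 remove [qwdk,noal,fkhhq] add [rmlo] -> 7 lines: pgs wdtfm ancv rmlo loeb fbo lunk
Hunk 2: at line 1 remove [ancv,rmlo] add [hyha,cuxda] -> 7 lines: pgs wdtfm hyha cuxda loeb fbo lunk
Hunk 3: at line 1 remove [hyha] add [dgoqi] -> 7 lines: pgs wdtfm dgoqi cuxda loeb fbo lunk
Hunk 4: at line 2 remove [cuxda] add [kaxy,jyun] -> 8 lines: pgs wdtfm dgoqi kaxy jyun loeb fbo lunk
Hunk 5: at line 3 remove [kaxy,jyun] add [dbdp,sixqc] -> 8 lines: pgs wdtfm dgoqi dbdp sixqc loeb fbo lunk
Hunk 6: at line 2 remove [dbdp,sixqc,loeb] add [sxdcw] -> 6 lines: pgs wdtfm dgoqi sxdcw fbo lunk
Hunk 7: at line 1 remove [dgoqi] add [wtb,afp,wzkq] -> 8 lines: pgs wdtfm wtb afp wzkq sxdcw fbo lunk
Final line 5: wzkq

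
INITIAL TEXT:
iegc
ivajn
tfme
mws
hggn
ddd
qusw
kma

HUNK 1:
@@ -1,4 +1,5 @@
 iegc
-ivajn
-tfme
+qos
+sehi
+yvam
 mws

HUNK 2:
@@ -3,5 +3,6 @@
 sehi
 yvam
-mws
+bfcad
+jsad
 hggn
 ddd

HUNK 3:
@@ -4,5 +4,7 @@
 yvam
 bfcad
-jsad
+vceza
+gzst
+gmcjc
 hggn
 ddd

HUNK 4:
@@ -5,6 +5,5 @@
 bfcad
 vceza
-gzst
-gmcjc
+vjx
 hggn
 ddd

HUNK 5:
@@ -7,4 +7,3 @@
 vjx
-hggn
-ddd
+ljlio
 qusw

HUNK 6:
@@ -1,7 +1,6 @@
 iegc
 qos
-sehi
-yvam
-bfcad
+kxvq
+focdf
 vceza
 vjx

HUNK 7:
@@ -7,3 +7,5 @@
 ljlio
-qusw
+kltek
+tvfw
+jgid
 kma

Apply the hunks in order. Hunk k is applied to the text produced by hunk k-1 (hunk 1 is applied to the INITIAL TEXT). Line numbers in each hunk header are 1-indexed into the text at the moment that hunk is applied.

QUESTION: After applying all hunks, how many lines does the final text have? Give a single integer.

Hunk 1: at line 1 remove [ivajn,tfme] add [qos,sehi,yvam] -> 9 lines: iegc qos sehi yvam mws hggn ddd qusw kma
Hunk 2: at line 3 remove [mws] add [bfcad,jsad] -> 10 lines: iegc qos sehi yvam bfcad jsad hggn ddd qusw kma
Hunk 3: at line 4 remove [jsad] add [vceza,gzst,gmcjc] -> 12 lines: iegc qos sehi yvam bfcad vceza gzst gmcjc hggn ddd qusw kma
Hunk 4: at line 5 remove [gzst,gmcjc] add [vjx] -> 11 lines: iegc qos sehi yvam bfcad vceza vjx hggn ddd qusw kma
Hunk 5: at line 7 remove [hggn,ddd] add [ljlio] -> 10 lines: iegc qos sehi yvam bfcad vceza vjx ljlio qusw kma
Hunk 6: at line 1 remove [sehi,yvam,bfcad] add [kxvq,focdf] -> 9 lines: iegc qos kxvq focdf vceza vjx ljlio qusw kma
Hunk 7: at line 7 remove [qusw] add [kltek,tvfw,jgid] -> 11 lines: iegc qos kxvq focdf vceza vjx ljlio kltek tvfw jgid kma
Final line count: 11

Answer: 11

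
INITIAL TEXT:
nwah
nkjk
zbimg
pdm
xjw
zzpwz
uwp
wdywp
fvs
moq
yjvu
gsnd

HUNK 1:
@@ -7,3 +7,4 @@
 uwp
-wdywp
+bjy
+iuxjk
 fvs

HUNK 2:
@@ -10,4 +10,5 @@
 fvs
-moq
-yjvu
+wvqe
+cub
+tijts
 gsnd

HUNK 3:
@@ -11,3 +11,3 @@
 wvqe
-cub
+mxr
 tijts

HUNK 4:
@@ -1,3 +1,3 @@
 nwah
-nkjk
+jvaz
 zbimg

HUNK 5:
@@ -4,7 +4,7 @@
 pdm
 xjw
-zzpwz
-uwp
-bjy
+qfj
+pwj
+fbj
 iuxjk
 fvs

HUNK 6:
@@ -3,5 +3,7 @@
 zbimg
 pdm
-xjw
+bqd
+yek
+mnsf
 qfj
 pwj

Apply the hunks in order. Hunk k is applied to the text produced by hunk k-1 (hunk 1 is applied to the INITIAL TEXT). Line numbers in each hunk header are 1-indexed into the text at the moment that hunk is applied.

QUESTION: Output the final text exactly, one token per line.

Answer: nwah
jvaz
zbimg
pdm
bqd
yek
mnsf
qfj
pwj
fbj
iuxjk
fvs
wvqe
mxr
tijts
gsnd

Derivation:
Hunk 1: at line 7 remove [wdywp] add [bjy,iuxjk] -> 13 lines: nwah nkjk zbimg pdm xjw zzpwz uwp bjy iuxjk fvs moq yjvu gsnd
Hunk 2: at line 10 remove [moq,yjvu] add [wvqe,cub,tijts] -> 14 lines: nwah nkjk zbimg pdm xjw zzpwz uwp bjy iuxjk fvs wvqe cub tijts gsnd
Hunk 3: at line 11 remove [cub] add [mxr] -> 14 lines: nwah nkjk zbimg pdm xjw zzpwz uwp bjy iuxjk fvs wvqe mxr tijts gsnd
Hunk 4: at line 1 remove [nkjk] add [jvaz] -> 14 lines: nwah jvaz zbimg pdm xjw zzpwz uwp bjy iuxjk fvs wvqe mxr tijts gsnd
Hunk 5: at line 4 remove [zzpwz,uwp,bjy] add [qfj,pwj,fbj] -> 14 lines: nwah jvaz zbimg pdm xjw qfj pwj fbj iuxjk fvs wvqe mxr tijts gsnd
Hunk 6: at line 3 remove [xjw] add [bqd,yek,mnsf] -> 16 lines: nwah jvaz zbimg pdm bqd yek mnsf qfj pwj fbj iuxjk fvs wvqe mxr tijts gsnd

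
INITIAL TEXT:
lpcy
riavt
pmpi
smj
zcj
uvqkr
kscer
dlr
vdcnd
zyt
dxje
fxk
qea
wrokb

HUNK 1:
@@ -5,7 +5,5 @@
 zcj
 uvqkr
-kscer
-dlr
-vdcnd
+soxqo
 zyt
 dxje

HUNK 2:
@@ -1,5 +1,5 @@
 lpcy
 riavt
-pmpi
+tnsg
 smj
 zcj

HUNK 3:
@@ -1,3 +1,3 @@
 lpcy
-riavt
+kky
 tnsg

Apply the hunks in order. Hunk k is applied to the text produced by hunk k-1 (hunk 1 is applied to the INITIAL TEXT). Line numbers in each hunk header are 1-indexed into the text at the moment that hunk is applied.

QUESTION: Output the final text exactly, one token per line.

Answer: lpcy
kky
tnsg
smj
zcj
uvqkr
soxqo
zyt
dxje
fxk
qea
wrokb

Derivation:
Hunk 1: at line 5 remove [kscer,dlr,vdcnd] add [soxqo] -> 12 lines: lpcy riavt pmpi smj zcj uvqkr soxqo zyt dxje fxk qea wrokb
Hunk 2: at line 1 remove [pmpi] add [tnsg] -> 12 lines: lpcy riavt tnsg smj zcj uvqkr soxqo zyt dxje fxk qea wrokb
Hunk 3: at line 1 remove [riavt] add [kky] -> 12 lines: lpcy kky tnsg smj zcj uvqkr soxqo zyt dxje fxk qea wrokb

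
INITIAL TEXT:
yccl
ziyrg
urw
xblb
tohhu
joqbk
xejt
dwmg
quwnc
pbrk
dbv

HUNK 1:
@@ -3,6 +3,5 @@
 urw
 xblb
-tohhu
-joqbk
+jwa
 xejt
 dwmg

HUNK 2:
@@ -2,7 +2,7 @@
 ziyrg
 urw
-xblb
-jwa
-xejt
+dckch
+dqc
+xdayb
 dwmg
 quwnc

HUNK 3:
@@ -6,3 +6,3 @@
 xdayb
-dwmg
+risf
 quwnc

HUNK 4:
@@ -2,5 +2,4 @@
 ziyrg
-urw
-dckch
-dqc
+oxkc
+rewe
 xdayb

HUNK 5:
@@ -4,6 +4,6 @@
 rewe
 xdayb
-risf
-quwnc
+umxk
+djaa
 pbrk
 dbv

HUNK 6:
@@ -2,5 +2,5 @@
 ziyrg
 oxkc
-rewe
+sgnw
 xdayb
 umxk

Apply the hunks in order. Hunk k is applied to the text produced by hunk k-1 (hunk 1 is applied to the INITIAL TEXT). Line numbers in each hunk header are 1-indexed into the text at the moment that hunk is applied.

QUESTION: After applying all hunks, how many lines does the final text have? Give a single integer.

Answer: 9

Derivation:
Hunk 1: at line 3 remove [tohhu,joqbk] add [jwa] -> 10 lines: yccl ziyrg urw xblb jwa xejt dwmg quwnc pbrk dbv
Hunk 2: at line 2 remove [xblb,jwa,xejt] add [dckch,dqc,xdayb] -> 10 lines: yccl ziyrg urw dckch dqc xdayb dwmg quwnc pbrk dbv
Hunk 3: at line 6 remove [dwmg] add [risf] -> 10 lines: yccl ziyrg urw dckch dqc xdayb risf quwnc pbrk dbv
Hunk 4: at line 2 remove [urw,dckch,dqc] add [oxkc,rewe] -> 9 lines: yccl ziyrg oxkc rewe xdayb risf quwnc pbrk dbv
Hunk 5: at line 4 remove [risf,quwnc] add [umxk,djaa] -> 9 lines: yccl ziyrg oxkc rewe xdayb umxk djaa pbrk dbv
Hunk 6: at line 2 remove [rewe] add [sgnw] -> 9 lines: yccl ziyrg oxkc sgnw xdayb umxk djaa pbrk dbv
Final line count: 9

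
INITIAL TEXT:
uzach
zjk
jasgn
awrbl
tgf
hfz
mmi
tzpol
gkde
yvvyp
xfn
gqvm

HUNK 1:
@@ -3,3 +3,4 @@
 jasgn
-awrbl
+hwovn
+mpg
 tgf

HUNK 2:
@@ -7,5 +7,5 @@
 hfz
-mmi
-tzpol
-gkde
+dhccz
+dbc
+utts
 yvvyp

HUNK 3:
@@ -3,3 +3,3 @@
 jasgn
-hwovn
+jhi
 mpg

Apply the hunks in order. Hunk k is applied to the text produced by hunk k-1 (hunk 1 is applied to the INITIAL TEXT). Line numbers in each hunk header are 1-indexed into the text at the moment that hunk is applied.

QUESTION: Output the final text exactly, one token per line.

Answer: uzach
zjk
jasgn
jhi
mpg
tgf
hfz
dhccz
dbc
utts
yvvyp
xfn
gqvm

Derivation:
Hunk 1: at line 3 remove [awrbl] add [hwovn,mpg] -> 13 lines: uzach zjk jasgn hwovn mpg tgf hfz mmi tzpol gkde yvvyp xfn gqvm
Hunk 2: at line 7 remove [mmi,tzpol,gkde] add [dhccz,dbc,utts] -> 13 lines: uzach zjk jasgn hwovn mpg tgf hfz dhccz dbc utts yvvyp xfn gqvm
Hunk 3: at line 3 remove [hwovn] add [jhi] -> 13 lines: uzach zjk jasgn jhi mpg tgf hfz dhccz dbc utts yvvyp xfn gqvm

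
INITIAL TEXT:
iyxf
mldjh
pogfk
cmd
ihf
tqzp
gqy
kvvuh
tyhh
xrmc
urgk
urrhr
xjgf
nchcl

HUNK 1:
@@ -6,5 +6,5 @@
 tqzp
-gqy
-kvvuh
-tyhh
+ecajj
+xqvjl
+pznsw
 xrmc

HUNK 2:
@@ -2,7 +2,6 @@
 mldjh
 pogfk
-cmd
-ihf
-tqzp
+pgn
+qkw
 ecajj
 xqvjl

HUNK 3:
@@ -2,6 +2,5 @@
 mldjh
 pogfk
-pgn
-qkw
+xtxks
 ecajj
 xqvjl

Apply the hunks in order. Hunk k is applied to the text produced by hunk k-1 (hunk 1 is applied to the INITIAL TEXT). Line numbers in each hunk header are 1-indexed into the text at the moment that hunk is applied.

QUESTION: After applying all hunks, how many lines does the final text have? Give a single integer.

Hunk 1: at line 6 remove [gqy,kvvuh,tyhh] add [ecajj,xqvjl,pznsw] -> 14 lines: iyxf mldjh pogfk cmd ihf tqzp ecajj xqvjl pznsw xrmc urgk urrhr xjgf nchcl
Hunk 2: at line 2 remove [cmd,ihf,tqzp] add [pgn,qkw] -> 13 lines: iyxf mldjh pogfk pgn qkw ecajj xqvjl pznsw xrmc urgk urrhr xjgf nchcl
Hunk 3: at line 2 remove [pgn,qkw] add [xtxks] -> 12 lines: iyxf mldjh pogfk xtxks ecajj xqvjl pznsw xrmc urgk urrhr xjgf nchcl
Final line count: 12

Answer: 12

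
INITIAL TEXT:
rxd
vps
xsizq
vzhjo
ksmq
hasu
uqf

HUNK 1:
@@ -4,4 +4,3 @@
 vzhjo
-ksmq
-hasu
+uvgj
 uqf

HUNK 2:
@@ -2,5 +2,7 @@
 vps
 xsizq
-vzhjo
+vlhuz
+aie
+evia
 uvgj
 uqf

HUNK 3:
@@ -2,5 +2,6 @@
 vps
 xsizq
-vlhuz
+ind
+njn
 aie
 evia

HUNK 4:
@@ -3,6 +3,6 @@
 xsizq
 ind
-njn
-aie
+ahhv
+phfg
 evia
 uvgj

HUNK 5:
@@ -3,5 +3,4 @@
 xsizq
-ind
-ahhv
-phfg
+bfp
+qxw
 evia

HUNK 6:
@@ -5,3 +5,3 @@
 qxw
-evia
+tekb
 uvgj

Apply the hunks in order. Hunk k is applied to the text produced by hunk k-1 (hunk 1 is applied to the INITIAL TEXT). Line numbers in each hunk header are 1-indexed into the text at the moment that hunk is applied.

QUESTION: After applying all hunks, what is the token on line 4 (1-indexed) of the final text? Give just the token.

Hunk 1: at line 4 remove [ksmq,hasu] add [uvgj] -> 6 lines: rxd vps xsizq vzhjo uvgj uqf
Hunk 2: at line 2 remove [vzhjo] add [vlhuz,aie,evia] -> 8 lines: rxd vps xsizq vlhuz aie evia uvgj uqf
Hunk 3: at line 2 remove [vlhuz] add [ind,njn] -> 9 lines: rxd vps xsizq ind njn aie evia uvgj uqf
Hunk 4: at line 3 remove [njn,aie] add [ahhv,phfg] -> 9 lines: rxd vps xsizq ind ahhv phfg evia uvgj uqf
Hunk 5: at line 3 remove [ind,ahhv,phfg] add [bfp,qxw] -> 8 lines: rxd vps xsizq bfp qxw evia uvgj uqf
Hunk 6: at line 5 remove [evia] add [tekb] -> 8 lines: rxd vps xsizq bfp qxw tekb uvgj uqf
Final line 4: bfp

Answer: bfp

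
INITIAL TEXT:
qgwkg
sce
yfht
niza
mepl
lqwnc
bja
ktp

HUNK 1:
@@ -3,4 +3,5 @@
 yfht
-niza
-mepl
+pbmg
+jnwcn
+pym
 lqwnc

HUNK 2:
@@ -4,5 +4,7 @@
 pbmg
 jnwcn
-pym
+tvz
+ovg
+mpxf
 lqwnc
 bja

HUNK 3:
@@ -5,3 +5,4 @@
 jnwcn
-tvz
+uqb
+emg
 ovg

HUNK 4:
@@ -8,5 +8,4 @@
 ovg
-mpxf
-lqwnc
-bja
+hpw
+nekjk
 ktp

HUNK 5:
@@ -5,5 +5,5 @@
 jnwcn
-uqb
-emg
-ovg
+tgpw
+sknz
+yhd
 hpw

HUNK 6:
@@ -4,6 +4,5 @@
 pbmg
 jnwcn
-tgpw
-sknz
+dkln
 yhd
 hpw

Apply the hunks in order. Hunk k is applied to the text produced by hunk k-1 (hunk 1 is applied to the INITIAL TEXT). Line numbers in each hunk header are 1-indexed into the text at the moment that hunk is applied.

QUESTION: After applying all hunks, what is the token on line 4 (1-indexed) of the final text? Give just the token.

Answer: pbmg

Derivation:
Hunk 1: at line 3 remove [niza,mepl] add [pbmg,jnwcn,pym] -> 9 lines: qgwkg sce yfht pbmg jnwcn pym lqwnc bja ktp
Hunk 2: at line 4 remove [pym] add [tvz,ovg,mpxf] -> 11 lines: qgwkg sce yfht pbmg jnwcn tvz ovg mpxf lqwnc bja ktp
Hunk 3: at line 5 remove [tvz] add [uqb,emg] -> 12 lines: qgwkg sce yfht pbmg jnwcn uqb emg ovg mpxf lqwnc bja ktp
Hunk 4: at line 8 remove [mpxf,lqwnc,bja] add [hpw,nekjk] -> 11 lines: qgwkg sce yfht pbmg jnwcn uqb emg ovg hpw nekjk ktp
Hunk 5: at line 5 remove [uqb,emg,ovg] add [tgpw,sknz,yhd] -> 11 lines: qgwkg sce yfht pbmg jnwcn tgpw sknz yhd hpw nekjk ktp
Hunk 6: at line 4 remove [tgpw,sknz] add [dkln] -> 10 lines: qgwkg sce yfht pbmg jnwcn dkln yhd hpw nekjk ktp
Final line 4: pbmg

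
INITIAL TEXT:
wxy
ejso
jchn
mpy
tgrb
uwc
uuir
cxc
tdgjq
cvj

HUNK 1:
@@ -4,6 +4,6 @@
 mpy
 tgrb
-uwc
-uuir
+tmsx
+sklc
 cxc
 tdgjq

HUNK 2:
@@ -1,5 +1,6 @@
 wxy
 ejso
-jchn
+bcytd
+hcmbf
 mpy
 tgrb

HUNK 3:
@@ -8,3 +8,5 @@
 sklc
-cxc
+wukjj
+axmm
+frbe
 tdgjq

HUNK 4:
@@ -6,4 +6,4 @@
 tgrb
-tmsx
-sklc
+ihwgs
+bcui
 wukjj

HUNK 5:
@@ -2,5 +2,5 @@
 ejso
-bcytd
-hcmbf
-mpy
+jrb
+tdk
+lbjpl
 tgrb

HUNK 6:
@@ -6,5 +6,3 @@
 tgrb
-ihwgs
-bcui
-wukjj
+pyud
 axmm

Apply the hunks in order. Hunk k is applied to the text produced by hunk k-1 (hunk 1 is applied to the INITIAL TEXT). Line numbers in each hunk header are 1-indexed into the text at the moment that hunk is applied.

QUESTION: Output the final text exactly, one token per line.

Answer: wxy
ejso
jrb
tdk
lbjpl
tgrb
pyud
axmm
frbe
tdgjq
cvj

Derivation:
Hunk 1: at line 4 remove [uwc,uuir] add [tmsx,sklc] -> 10 lines: wxy ejso jchn mpy tgrb tmsx sklc cxc tdgjq cvj
Hunk 2: at line 1 remove [jchn] add [bcytd,hcmbf] -> 11 lines: wxy ejso bcytd hcmbf mpy tgrb tmsx sklc cxc tdgjq cvj
Hunk 3: at line 8 remove [cxc] add [wukjj,axmm,frbe] -> 13 lines: wxy ejso bcytd hcmbf mpy tgrb tmsx sklc wukjj axmm frbe tdgjq cvj
Hunk 4: at line 6 remove [tmsx,sklc] add [ihwgs,bcui] -> 13 lines: wxy ejso bcytd hcmbf mpy tgrb ihwgs bcui wukjj axmm frbe tdgjq cvj
Hunk 5: at line 2 remove [bcytd,hcmbf,mpy] add [jrb,tdk,lbjpl] -> 13 lines: wxy ejso jrb tdk lbjpl tgrb ihwgs bcui wukjj axmm frbe tdgjq cvj
Hunk 6: at line 6 remove [ihwgs,bcui,wukjj] add [pyud] -> 11 lines: wxy ejso jrb tdk lbjpl tgrb pyud axmm frbe tdgjq cvj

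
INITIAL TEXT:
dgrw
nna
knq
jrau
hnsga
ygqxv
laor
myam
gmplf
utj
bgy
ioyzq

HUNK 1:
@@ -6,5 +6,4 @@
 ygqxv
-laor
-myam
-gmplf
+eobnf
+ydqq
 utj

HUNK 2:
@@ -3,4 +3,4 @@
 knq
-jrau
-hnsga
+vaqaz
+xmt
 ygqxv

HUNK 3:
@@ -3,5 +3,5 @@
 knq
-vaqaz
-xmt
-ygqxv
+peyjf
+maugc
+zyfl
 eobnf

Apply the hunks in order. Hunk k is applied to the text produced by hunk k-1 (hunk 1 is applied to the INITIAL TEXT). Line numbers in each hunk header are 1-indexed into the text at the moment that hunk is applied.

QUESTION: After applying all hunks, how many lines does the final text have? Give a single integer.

Answer: 11

Derivation:
Hunk 1: at line 6 remove [laor,myam,gmplf] add [eobnf,ydqq] -> 11 lines: dgrw nna knq jrau hnsga ygqxv eobnf ydqq utj bgy ioyzq
Hunk 2: at line 3 remove [jrau,hnsga] add [vaqaz,xmt] -> 11 lines: dgrw nna knq vaqaz xmt ygqxv eobnf ydqq utj bgy ioyzq
Hunk 3: at line 3 remove [vaqaz,xmt,ygqxv] add [peyjf,maugc,zyfl] -> 11 lines: dgrw nna knq peyjf maugc zyfl eobnf ydqq utj bgy ioyzq
Final line count: 11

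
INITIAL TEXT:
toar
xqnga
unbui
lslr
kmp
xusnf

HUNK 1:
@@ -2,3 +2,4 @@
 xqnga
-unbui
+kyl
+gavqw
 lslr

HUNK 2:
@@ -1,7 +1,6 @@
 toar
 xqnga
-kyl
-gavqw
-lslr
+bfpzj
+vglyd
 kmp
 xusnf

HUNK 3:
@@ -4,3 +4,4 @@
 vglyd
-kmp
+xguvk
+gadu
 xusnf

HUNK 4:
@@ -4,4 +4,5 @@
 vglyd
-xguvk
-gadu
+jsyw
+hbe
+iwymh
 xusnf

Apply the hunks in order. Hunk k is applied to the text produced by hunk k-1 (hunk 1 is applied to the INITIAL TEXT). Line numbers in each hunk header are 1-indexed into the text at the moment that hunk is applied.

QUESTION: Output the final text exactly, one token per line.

Answer: toar
xqnga
bfpzj
vglyd
jsyw
hbe
iwymh
xusnf

Derivation:
Hunk 1: at line 2 remove [unbui] add [kyl,gavqw] -> 7 lines: toar xqnga kyl gavqw lslr kmp xusnf
Hunk 2: at line 1 remove [kyl,gavqw,lslr] add [bfpzj,vglyd] -> 6 lines: toar xqnga bfpzj vglyd kmp xusnf
Hunk 3: at line 4 remove [kmp] add [xguvk,gadu] -> 7 lines: toar xqnga bfpzj vglyd xguvk gadu xusnf
Hunk 4: at line 4 remove [xguvk,gadu] add [jsyw,hbe,iwymh] -> 8 lines: toar xqnga bfpzj vglyd jsyw hbe iwymh xusnf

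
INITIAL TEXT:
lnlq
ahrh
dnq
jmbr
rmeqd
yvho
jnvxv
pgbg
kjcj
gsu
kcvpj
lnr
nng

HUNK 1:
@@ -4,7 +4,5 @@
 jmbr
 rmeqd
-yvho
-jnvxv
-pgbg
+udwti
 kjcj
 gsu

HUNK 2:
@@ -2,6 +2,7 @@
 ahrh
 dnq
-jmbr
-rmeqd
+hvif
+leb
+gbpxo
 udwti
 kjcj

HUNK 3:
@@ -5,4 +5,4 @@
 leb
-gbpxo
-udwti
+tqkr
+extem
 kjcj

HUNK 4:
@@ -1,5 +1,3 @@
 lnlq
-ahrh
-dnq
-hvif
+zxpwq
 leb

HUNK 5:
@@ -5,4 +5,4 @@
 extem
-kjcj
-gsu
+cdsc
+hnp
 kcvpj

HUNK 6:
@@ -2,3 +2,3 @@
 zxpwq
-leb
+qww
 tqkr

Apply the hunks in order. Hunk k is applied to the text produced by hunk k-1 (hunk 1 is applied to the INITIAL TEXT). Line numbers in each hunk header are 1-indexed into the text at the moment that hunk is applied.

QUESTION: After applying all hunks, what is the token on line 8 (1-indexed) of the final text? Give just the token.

Answer: kcvpj

Derivation:
Hunk 1: at line 4 remove [yvho,jnvxv,pgbg] add [udwti] -> 11 lines: lnlq ahrh dnq jmbr rmeqd udwti kjcj gsu kcvpj lnr nng
Hunk 2: at line 2 remove [jmbr,rmeqd] add [hvif,leb,gbpxo] -> 12 lines: lnlq ahrh dnq hvif leb gbpxo udwti kjcj gsu kcvpj lnr nng
Hunk 3: at line 5 remove [gbpxo,udwti] add [tqkr,extem] -> 12 lines: lnlq ahrh dnq hvif leb tqkr extem kjcj gsu kcvpj lnr nng
Hunk 4: at line 1 remove [ahrh,dnq,hvif] add [zxpwq] -> 10 lines: lnlq zxpwq leb tqkr extem kjcj gsu kcvpj lnr nng
Hunk 5: at line 5 remove [kjcj,gsu] add [cdsc,hnp] -> 10 lines: lnlq zxpwq leb tqkr extem cdsc hnp kcvpj lnr nng
Hunk 6: at line 2 remove [leb] add [qww] -> 10 lines: lnlq zxpwq qww tqkr extem cdsc hnp kcvpj lnr nng
Final line 8: kcvpj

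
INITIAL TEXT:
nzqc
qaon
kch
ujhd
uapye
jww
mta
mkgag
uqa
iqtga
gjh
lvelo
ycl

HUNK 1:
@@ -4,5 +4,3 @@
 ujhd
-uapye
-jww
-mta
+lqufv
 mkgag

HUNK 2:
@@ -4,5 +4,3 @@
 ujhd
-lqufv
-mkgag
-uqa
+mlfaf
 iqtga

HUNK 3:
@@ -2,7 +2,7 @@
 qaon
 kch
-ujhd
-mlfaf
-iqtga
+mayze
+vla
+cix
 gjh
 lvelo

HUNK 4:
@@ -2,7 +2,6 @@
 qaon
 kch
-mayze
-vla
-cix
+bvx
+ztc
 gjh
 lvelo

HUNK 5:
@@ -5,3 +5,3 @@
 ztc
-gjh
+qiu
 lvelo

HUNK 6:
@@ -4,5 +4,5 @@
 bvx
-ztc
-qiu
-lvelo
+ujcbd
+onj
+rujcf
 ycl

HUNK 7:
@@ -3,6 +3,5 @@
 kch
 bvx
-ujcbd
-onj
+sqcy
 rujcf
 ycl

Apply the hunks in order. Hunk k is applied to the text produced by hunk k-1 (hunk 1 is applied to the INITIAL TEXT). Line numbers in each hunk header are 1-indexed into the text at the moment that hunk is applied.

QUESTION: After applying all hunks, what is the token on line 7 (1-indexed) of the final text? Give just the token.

Answer: ycl

Derivation:
Hunk 1: at line 4 remove [uapye,jww,mta] add [lqufv] -> 11 lines: nzqc qaon kch ujhd lqufv mkgag uqa iqtga gjh lvelo ycl
Hunk 2: at line 4 remove [lqufv,mkgag,uqa] add [mlfaf] -> 9 lines: nzqc qaon kch ujhd mlfaf iqtga gjh lvelo ycl
Hunk 3: at line 2 remove [ujhd,mlfaf,iqtga] add [mayze,vla,cix] -> 9 lines: nzqc qaon kch mayze vla cix gjh lvelo ycl
Hunk 4: at line 2 remove [mayze,vla,cix] add [bvx,ztc] -> 8 lines: nzqc qaon kch bvx ztc gjh lvelo ycl
Hunk 5: at line 5 remove [gjh] add [qiu] -> 8 lines: nzqc qaon kch bvx ztc qiu lvelo ycl
Hunk 6: at line 4 remove [ztc,qiu,lvelo] add [ujcbd,onj,rujcf] -> 8 lines: nzqc qaon kch bvx ujcbd onj rujcf ycl
Hunk 7: at line 3 remove [ujcbd,onj] add [sqcy] -> 7 lines: nzqc qaon kch bvx sqcy rujcf ycl
Final line 7: ycl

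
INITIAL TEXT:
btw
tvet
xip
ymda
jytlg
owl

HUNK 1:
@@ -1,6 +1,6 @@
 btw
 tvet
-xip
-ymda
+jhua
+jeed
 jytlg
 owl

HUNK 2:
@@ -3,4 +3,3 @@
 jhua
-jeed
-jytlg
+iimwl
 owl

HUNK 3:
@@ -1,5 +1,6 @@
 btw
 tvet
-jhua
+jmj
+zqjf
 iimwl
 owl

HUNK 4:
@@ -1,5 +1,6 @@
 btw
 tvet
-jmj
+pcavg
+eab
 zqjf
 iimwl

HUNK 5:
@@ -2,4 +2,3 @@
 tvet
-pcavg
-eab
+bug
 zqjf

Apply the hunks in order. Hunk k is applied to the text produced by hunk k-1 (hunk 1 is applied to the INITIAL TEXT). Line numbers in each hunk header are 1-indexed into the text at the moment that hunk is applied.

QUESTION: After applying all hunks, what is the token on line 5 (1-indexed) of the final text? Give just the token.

Hunk 1: at line 1 remove [xip,ymda] add [jhua,jeed] -> 6 lines: btw tvet jhua jeed jytlg owl
Hunk 2: at line 3 remove [jeed,jytlg] add [iimwl] -> 5 lines: btw tvet jhua iimwl owl
Hunk 3: at line 1 remove [jhua] add [jmj,zqjf] -> 6 lines: btw tvet jmj zqjf iimwl owl
Hunk 4: at line 1 remove [jmj] add [pcavg,eab] -> 7 lines: btw tvet pcavg eab zqjf iimwl owl
Hunk 5: at line 2 remove [pcavg,eab] add [bug] -> 6 lines: btw tvet bug zqjf iimwl owl
Final line 5: iimwl

Answer: iimwl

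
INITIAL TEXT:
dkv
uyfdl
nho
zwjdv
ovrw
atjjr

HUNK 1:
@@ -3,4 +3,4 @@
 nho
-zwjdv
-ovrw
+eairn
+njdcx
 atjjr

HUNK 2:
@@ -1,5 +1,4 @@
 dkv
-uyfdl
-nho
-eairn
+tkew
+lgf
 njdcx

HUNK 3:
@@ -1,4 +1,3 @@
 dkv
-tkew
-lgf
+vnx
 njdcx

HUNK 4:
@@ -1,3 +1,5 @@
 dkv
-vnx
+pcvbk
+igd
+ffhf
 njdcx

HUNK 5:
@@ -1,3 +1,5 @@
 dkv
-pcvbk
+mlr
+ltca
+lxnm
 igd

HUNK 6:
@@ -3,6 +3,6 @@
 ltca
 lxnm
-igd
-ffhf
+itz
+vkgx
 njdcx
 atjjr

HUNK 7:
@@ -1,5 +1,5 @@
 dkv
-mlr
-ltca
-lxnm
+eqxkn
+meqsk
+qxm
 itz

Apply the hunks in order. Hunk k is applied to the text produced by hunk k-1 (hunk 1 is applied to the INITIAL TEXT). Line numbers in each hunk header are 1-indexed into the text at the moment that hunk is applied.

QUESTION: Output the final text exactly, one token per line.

Hunk 1: at line 3 remove [zwjdv,ovrw] add [eairn,njdcx] -> 6 lines: dkv uyfdl nho eairn njdcx atjjr
Hunk 2: at line 1 remove [uyfdl,nho,eairn] add [tkew,lgf] -> 5 lines: dkv tkew lgf njdcx atjjr
Hunk 3: at line 1 remove [tkew,lgf] add [vnx] -> 4 lines: dkv vnx njdcx atjjr
Hunk 4: at line 1 remove [vnx] add [pcvbk,igd,ffhf] -> 6 lines: dkv pcvbk igd ffhf njdcx atjjr
Hunk 5: at line 1 remove [pcvbk] add [mlr,ltca,lxnm] -> 8 lines: dkv mlr ltca lxnm igd ffhf njdcx atjjr
Hunk 6: at line 3 remove [igd,ffhf] add [itz,vkgx] -> 8 lines: dkv mlr ltca lxnm itz vkgx njdcx atjjr
Hunk 7: at line 1 remove [mlr,ltca,lxnm] add [eqxkn,meqsk,qxm] -> 8 lines: dkv eqxkn meqsk qxm itz vkgx njdcx atjjr

Answer: dkv
eqxkn
meqsk
qxm
itz
vkgx
njdcx
atjjr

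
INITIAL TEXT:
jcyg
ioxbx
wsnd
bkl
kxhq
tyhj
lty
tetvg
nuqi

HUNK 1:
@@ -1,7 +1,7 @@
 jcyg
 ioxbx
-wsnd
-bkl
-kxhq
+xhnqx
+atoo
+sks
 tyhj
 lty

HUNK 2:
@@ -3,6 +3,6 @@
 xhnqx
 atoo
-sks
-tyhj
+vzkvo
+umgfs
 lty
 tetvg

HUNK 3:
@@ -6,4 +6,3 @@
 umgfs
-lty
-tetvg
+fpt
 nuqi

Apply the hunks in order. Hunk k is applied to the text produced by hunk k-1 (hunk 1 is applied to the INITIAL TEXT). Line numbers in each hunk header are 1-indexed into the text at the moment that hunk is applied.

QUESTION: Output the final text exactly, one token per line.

Answer: jcyg
ioxbx
xhnqx
atoo
vzkvo
umgfs
fpt
nuqi

Derivation:
Hunk 1: at line 1 remove [wsnd,bkl,kxhq] add [xhnqx,atoo,sks] -> 9 lines: jcyg ioxbx xhnqx atoo sks tyhj lty tetvg nuqi
Hunk 2: at line 3 remove [sks,tyhj] add [vzkvo,umgfs] -> 9 lines: jcyg ioxbx xhnqx atoo vzkvo umgfs lty tetvg nuqi
Hunk 3: at line 6 remove [lty,tetvg] add [fpt] -> 8 lines: jcyg ioxbx xhnqx atoo vzkvo umgfs fpt nuqi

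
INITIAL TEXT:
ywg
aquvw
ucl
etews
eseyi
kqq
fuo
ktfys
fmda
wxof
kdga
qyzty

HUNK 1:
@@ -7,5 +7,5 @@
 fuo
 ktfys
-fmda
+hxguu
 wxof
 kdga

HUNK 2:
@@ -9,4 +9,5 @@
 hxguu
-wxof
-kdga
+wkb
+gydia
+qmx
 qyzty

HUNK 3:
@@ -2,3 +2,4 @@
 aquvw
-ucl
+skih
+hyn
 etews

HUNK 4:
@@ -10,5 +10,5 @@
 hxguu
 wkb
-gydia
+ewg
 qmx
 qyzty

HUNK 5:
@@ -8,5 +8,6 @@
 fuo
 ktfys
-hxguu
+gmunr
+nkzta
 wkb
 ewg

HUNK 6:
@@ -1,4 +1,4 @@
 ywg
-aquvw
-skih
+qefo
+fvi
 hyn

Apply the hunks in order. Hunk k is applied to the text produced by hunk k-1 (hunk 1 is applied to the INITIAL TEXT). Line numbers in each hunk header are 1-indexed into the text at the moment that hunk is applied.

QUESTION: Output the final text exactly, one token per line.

Hunk 1: at line 7 remove [fmda] add [hxguu] -> 12 lines: ywg aquvw ucl etews eseyi kqq fuo ktfys hxguu wxof kdga qyzty
Hunk 2: at line 9 remove [wxof,kdga] add [wkb,gydia,qmx] -> 13 lines: ywg aquvw ucl etews eseyi kqq fuo ktfys hxguu wkb gydia qmx qyzty
Hunk 3: at line 2 remove [ucl] add [skih,hyn] -> 14 lines: ywg aquvw skih hyn etews eseyi kqq fuo ktfys hxguu wkb gydia qmx qyzty
Hunk 4: at line 10 remove [gydia] add [ewg] -> 14 lines: ywg aquvw skih hyn etews eseyi kqq fuo ktfys hxguu wkb ewg qmx qyzty
Hunk 5: at line 8 remove [hxguu] add [gmunr,nkzta] -> 15 lines: ywg aquvw skih hyn etews eseyi kqq fuo ktfys gmunr nkzta wkb ewg qmx qyzty
Hunk 6: at line 1 remove [aquvw,skih] add [qefo,fvi] -> 15 lines: ywg qefo fvi hyn etews eseyi kqq fuo ktfys gmunr nkzta wkb ewg qmx qyzty

Answer: ywg
qefo
fvi
hyn
etews
eseyi
kqq
fuo
ktfys
gmunr
nkzta
wkb
ewg
qmx
qyzty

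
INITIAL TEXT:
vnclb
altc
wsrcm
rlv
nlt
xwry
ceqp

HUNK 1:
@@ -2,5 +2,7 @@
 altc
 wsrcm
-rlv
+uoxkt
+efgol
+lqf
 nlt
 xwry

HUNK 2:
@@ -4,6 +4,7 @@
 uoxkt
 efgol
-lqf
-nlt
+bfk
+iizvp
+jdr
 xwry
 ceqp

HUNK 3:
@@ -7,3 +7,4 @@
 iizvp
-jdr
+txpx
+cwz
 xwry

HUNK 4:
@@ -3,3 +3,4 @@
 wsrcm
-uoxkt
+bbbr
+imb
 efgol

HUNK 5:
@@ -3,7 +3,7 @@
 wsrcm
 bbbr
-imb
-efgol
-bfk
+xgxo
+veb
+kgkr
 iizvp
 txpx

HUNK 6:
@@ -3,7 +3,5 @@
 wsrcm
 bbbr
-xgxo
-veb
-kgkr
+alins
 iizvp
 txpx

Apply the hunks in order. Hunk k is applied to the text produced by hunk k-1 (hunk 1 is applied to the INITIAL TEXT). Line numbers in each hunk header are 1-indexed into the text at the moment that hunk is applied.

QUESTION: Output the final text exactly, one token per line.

Hunk 1: at line 2 remove [rlv] add [uoxkt,efgol,lqf] -> 9 lines: vnclb altc wsrcm uoxkt efgol lqf nlt xwry ceqp
Hunk 2: at line 4 remove [lqf,nlt] add [bfk,iizvp,jdr] -> 10 lines: vnclb altc wsrcm uoxkt efgol bfk iizvp jdr xwry ceqp
Hunk 3: at line 7 remove [jdr] add [txpx,cwz] -> 11 lines: vnclb altc wsrcm uoxkt efgol bfk iizvp txpx cwz xwry ceqp
Hunk 4: at line 3 remove [uoxkt] add [bbbr,imb] -> 12 lines: vnclb altc wsrcm bbbr imb efgol bfk iizvp txpx cwz xwry ceqp
Hunk 5: at line 3 remove [imb,efgol,bfk] add [xgxo,veb,kgkr] -> 12 lines: vnclb altc wsrcm bbbr xgxo veb kgkr iizvp txpx cwz xwry ceqp
Hunk 6: at line 3 remove [xgxo,veb,kgkr] add [alins] -> 10 lines: vnclb altc wsrcm bbbr alins iizvp txpx cwz xwry ceqp

Answer: vnclb
altc
wsrcm
bbbr
alins
iizvp
txpx
cwz
xwry
ceqp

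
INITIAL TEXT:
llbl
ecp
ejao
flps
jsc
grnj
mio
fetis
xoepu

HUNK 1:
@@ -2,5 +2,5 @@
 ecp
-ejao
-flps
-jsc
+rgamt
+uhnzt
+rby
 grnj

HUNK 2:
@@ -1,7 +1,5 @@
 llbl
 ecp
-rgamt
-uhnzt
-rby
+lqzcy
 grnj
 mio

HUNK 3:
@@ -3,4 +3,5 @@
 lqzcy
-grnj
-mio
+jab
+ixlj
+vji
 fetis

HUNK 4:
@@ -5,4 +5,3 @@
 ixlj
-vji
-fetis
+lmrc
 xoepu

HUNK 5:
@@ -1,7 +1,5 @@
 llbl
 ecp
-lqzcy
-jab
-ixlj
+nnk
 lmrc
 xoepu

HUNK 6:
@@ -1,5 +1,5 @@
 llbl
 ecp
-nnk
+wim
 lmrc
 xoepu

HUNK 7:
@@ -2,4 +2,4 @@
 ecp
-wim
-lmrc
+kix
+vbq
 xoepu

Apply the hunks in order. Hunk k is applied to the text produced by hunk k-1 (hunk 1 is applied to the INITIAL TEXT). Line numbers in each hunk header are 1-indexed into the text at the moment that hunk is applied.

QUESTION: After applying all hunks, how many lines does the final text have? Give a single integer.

Answer: 5

Derivation:
Hunk 1: at line 2 remove [ejao,flps,jsc] add [rgamt,uhnzt,rby] -> 9 lines: llbl ecp rgamt uhnzt rby grnj mio fetis xoepu
Hunk 2: at line 1 remove [rgamt,uhnzt,rby] add [lqzcy] -> 7 lines: llbl ecp lqzcy grnj mio fetis xoepu
Hunk 3: at line 3 remove [grnj,mio] add [jab,ixlj,vji] -> 8 lines: llbl ecp lqzcy jab ixlj vji fetis xoepu
Hunk 4: at line 5 remove [vji,fetis] add [lmrc] -> 7 lines: llbl ecp lqzcy jab ixlj lmrc xoepu
Hunk 5: at line 1 remove [lqzcy,jab,ixlj] add [nnk] -> 5 lines: llbl ecp nnk lmrc xoepu
Hunk 6: at line 1 remove [nnk] add [wim] -> 5 lines: llbl ecp wim lmrc xoepu
Hunk 7: at line 2 remove [wim,lmrc] add [kix,vbq] -> 5 lines: llbl ecp kix vbq xoepu
Final line count: 5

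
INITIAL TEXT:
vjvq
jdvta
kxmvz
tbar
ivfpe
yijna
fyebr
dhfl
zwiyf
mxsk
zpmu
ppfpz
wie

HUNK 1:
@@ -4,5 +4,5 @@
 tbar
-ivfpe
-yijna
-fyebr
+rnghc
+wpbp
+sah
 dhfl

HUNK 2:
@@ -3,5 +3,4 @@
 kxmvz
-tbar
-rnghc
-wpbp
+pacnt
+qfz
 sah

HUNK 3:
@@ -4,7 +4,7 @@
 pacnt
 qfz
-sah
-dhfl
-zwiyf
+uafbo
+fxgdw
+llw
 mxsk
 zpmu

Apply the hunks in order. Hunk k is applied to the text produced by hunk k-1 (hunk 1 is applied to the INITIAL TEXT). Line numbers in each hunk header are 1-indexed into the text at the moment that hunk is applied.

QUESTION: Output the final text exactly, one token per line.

Answer: vjvq
jdvta
kxmvz
pacnt
qfz
uafbo
fxgdw
llw
mxsk
zpmu
ppfpz
wie

Derivation:
Hunk 1: at line 4 remove [ivfpe,yijna,fyebr] add [rnghc,wpbp,sah] -> 13 lines: vjvq jdvta kxmvz tbar rnghc wpbp sah dhfl zwiyf mxsk zpmu ppfpz wie
Hunk 2: at line 3 remove [tbar,rnghc,wpbp] add [pacnt,qfz] -> 12 lines: vjvq jdvta kxmvz pacnt qfz sah dhfl zwiyf mxsk zpmu ppfpz wie
Hunk 3: at line 4 remove [sah,dhfl,zwiyf] add [uafbo,fxgdw,llw] -> 12 lines: vjvq jdvta kxmvz pacnt qfz uafbo fxgdw llw mxsk zpmu ppfpz wie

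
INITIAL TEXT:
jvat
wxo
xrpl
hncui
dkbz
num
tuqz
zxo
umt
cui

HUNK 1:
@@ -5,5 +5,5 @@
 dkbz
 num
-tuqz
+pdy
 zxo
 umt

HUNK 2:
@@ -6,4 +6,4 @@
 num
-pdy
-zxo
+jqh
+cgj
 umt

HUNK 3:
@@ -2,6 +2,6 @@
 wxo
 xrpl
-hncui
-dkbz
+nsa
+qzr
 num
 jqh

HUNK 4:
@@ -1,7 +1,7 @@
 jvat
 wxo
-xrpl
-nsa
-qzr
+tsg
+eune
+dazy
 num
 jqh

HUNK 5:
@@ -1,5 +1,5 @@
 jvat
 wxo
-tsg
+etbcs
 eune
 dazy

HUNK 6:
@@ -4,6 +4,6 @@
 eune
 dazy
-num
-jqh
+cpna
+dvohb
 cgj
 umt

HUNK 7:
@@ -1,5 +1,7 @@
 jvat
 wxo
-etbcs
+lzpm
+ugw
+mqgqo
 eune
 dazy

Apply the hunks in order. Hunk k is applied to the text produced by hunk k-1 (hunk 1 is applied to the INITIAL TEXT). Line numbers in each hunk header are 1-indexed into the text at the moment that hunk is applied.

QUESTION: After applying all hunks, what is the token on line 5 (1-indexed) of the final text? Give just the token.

Answer: mqgqo

Derivation:
Hunk 1: at line 5 remove [tuqz] add [pdy] -> 10 lines: jvat wxo xrpl hncui dkbz num pdy zxo umt cui
Hunk 2: at line 6 remove [pdy,zxo] add [jqh,cgj] -> 10 lines: jvat wxo xrpl hncui dkbz num jqh cgj umt cui
Hunk 3: at line 2 remove [hncui,dkbz] add [nsa,qzr] -> 10 lines: jvat wxo xrpl nsa qzr num jqh cgj umt cui
Hunk 4: at line 1 remove [xrpl,nsa,qzr] add [tsg,eune,dazy] -> 10 lines: jvat wxo tsg eune dazy num jqh cgj umt cui
Hunk 5: at line 1 remove [tsg] add [etbcs] -> 10 lines: jvat wxo etbcs eune dazy num jqh cgj umt cui
Hunk 6: at line 4 remove [num,jqh] add [cpna,dvohb] -> 10 lines: jvat wxo etbcs eune dazy cpna dvohb cgj umt cui
Hunk 7: at line 1 remove [etbcs] add [lzpm,ugw,mqgqo] -> 12 lines: jvat wxo lzpm ugw mqgqo eune dazy cpna dvohb cgj umt cui
Final line 5: mqgqo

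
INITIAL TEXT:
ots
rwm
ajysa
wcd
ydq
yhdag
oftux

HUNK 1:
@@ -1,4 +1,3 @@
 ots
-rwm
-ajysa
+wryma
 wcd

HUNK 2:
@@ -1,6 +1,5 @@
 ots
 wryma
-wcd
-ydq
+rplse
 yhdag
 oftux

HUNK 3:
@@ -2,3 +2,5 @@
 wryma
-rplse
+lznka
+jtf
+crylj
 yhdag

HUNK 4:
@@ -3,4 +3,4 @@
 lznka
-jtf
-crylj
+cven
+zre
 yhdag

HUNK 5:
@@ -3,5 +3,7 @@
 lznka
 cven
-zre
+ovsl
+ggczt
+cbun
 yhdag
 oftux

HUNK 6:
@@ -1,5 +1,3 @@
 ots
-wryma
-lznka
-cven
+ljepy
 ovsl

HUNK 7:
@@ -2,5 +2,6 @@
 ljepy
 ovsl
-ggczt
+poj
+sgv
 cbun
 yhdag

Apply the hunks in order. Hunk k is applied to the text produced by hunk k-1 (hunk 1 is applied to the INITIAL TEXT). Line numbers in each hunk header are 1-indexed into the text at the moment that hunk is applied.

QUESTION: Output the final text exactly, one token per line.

Answer: ots
ljepy
ovsl
poj
sgv
cbun
yhdag
oftux

Derivation:
Hunk 1: at line 1 remove [rwm,ajysa] add [wryma] -> 6 lines: ots wryma wcd ydq yhdag oftux
Hunk 2: at line 1 remove [wcd,ydq] add [rplse] -> 5 lines: ots wryma rplse yhdag oftux
Hunk 3: at line 2 remove [rplse] add [lznka,jtf,crylj] -> 7 lines: ots wryma lznka jtf crylj yhdag oftux
Hunk 4: at line 3 remove [jtf,crylj] add [cven,zre] -> 7 lines: ots wryma lznka cven zre yhdag oftux
Hunk 5: at line 3 remove [zre] add [ovsl,ggczt,cbun] -> 9 lines: ots wryma lznka cven ovsl ggczt cbun yhdag oftux
Hunk 6: at line 1 remove [wryma,lznka,cven] add [ljepy] -> 7 lines: ots ljepy ovsl ggczt cbun yhdag oftux
Hunk 7: at line 2 remove [ggczt] add [poj,sgv] -> 8 lines: ots ljepy ovsl poj sgv cbun yhdag oftux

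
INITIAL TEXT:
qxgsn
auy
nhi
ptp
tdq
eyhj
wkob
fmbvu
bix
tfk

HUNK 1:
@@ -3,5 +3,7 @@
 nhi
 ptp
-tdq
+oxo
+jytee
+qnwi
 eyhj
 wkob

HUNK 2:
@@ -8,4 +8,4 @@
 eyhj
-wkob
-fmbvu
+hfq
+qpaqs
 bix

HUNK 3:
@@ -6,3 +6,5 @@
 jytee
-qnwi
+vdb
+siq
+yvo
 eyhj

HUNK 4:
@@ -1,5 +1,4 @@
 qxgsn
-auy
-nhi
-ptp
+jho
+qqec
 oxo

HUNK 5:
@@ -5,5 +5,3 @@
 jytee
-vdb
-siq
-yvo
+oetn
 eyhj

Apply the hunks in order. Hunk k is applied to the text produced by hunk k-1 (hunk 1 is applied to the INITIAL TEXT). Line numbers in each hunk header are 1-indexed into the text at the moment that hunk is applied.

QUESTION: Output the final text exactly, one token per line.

Hunk 1: at line 3 remove [tdq] add [oxo,jytee,qnwi] -> 12 lines: qxgsn auy nhi ptp oxo jytee qnwi eyhj wkob fmbvu bix tfk
Hunk 2: at line 8 remove [wkob,fmbvu] add [hfq,qpaqs] -> 12 lines: qxgsn auy nhi ptp oxo jytee qnwi eyhj hfq qpaqs bix tfk
Hunk 3: at line 6 remove [qnwi] add [vdb,siq,yvo] -> 14 lines: qxgsn auy nhi ptp oxo jytee vdb siq yvo eyhj hfq qpaqs bix tfk
Hunk 4: at line 1 remove [auy,nhi,ptp] add [jho,qqec] -> 13 lines: qxgsn jho qqec oxo jytee vdb siq yvo eyhj hfq qpaqs bix tfk
Hunk 5: at line 5 remove [vdb,siq,yvo] add [oetn] -> 11 lines: qxgsn jho qqec oxo jytee oetn eyhj hfq qpaqs bix tfk

Answer: qxgsn
jho
qqec
oxo
jytee
oetn
eyhj
hfq
qpaqs
bix
tfk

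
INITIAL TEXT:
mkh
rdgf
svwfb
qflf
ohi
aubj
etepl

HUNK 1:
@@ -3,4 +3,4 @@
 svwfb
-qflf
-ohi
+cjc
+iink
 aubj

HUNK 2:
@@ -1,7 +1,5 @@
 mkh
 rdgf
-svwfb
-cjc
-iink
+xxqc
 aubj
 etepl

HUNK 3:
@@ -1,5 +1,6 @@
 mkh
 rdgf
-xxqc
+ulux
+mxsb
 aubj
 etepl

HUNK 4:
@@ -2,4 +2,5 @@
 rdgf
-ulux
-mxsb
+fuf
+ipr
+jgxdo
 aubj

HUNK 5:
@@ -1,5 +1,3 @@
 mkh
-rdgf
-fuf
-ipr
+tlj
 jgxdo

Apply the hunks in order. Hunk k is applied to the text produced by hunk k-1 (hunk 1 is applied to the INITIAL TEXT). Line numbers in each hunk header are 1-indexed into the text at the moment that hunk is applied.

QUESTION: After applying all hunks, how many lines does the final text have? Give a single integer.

Hunk 1: at line 3 remove [qflf,ohi] add [cjc,iink] -> 7 lines: mkh rdgf svwfb cjc iink aubj etepl
Hunk 2: at line 1 remove [svwfb,cjc,iink] add [xxqc] -> 5 lines: mkh rdgf xxqc aubj etepl
Hunk 3: at line 1 remove [xxqc] add [ulux,mxsb] -> 6 lines: mkh rdgf ulux mxsb aubj etepl
Hunk 4: at line 2 remove [ulux,mxsb] add [fuf,ipr,jgxdo] -> 7 lines: mkh rdgf fuf ipr jgxdo aubj etepl
Hunk 5: at line 1 remove [rdgf,fuf,ipr] add [tlj] -> 5 lines: mkh tlj jgxdo aubj etepl
Final line count: 5

Answer: 5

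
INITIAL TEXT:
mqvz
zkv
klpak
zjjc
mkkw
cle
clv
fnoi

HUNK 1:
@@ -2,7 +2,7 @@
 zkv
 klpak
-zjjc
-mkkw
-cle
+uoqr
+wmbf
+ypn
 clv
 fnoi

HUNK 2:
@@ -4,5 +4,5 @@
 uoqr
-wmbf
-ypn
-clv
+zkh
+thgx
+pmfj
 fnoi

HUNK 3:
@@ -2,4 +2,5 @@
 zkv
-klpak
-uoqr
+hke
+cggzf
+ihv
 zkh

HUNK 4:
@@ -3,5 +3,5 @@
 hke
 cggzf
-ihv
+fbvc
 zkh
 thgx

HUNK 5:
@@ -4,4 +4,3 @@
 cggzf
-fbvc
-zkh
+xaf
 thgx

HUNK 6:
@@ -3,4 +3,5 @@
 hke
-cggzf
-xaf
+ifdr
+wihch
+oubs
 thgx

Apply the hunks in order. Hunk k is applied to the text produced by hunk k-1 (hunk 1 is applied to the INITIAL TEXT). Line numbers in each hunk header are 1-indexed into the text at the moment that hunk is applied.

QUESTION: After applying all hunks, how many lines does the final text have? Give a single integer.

Answer: 9

Derivation:
Hunk 1: at line 2 remove [zjjc,mkkw,cle] add [uoqr,wmbf,ypn] -> 8 lines: mqvz zkv klpak uoqr wmbf ypn clv fnoi
Hunk 2: at line 4 remove [wmbf,ypn,clv] add [zkh,thgx,pmfj] -> 8 lines: mqvz zkv klpak uoqr zkh thgx pmfj fnoi
Hunk 3: at line 2 remove [klpak,uoqr] add [hke,cggzf,ihv] -> 9 lines: mqvz zkv hke cggzf ihv zkh thgx pmfj fnoi
Hunk 4: at line 3 remove [ihv] add [fbvc] -> 9 lines: mqvz zkv hke cggzf fbvc zkh thgx pmfj fnoi
Hunk 5: at line 4 remove [fbvc,zkh] add [xaf] -> 8 lines: mqvz zkv hke cggzf xaf thgx pmfj fnoi
Hunk 6: at line 3 remove [cggzf,xaf] add [ifdr,wihch,oubs] -> 9 lines: mqvz zkv hke ifdr wihch oubs thgx pmfj fnoi
Final line count: 9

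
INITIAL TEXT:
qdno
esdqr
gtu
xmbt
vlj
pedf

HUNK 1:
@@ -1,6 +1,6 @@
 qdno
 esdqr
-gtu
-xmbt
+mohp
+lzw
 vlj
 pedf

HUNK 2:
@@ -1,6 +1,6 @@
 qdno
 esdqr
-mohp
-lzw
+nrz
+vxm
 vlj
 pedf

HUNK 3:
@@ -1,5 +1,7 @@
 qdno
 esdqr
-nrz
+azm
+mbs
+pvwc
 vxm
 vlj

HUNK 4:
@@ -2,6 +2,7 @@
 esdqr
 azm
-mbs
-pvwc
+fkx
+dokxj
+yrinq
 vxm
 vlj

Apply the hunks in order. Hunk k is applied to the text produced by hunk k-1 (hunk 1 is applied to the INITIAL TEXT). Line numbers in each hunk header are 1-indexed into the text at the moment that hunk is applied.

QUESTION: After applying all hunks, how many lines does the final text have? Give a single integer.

Hunk 1: at line 1 remove [gtu,xmbt] add [mohp,lzw] -> 6 lines: qdno esdqr mohp lzw vlj pedf
Hunk 2: at line 1 remove [mohp,lzw] add [nrz,vxm] -> 6 lines: qdno esdqr nrz vxm vlj pedf
Hunk 3: at line 1 remove [nrz] add [azm,mbs,pvwc] -> 8 lines: qdno esdqr azm mbs pvwc vxm vlj pedf
Hunk 4: at line 2 remove [mbs,pvwc] add [fkx,dokxj,yrinq] -> 9 lines: qdno esdqr azm fkx dokxj yrinq vxm vlj pedf
Final line count: 9

Answer: 9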